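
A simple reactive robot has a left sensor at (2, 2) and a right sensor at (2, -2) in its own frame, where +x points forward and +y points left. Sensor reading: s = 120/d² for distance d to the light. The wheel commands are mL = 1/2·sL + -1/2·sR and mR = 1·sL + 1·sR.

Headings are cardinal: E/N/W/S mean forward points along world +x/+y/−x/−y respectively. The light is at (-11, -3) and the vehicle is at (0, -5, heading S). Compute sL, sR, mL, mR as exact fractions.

left sensor world pos  = (2, -7); dL² = 185
right sensor world pos = (-2, -7); dR² = 97
sL = 120/185 = 24/37
sR = 120/97 = 120/97
mL = 1/2·sL + -1/2·sR = -1056/3589
mR = 1·sL + 1·sR = 6768/3589

24/37 120/97 -1056/3589 6768/3589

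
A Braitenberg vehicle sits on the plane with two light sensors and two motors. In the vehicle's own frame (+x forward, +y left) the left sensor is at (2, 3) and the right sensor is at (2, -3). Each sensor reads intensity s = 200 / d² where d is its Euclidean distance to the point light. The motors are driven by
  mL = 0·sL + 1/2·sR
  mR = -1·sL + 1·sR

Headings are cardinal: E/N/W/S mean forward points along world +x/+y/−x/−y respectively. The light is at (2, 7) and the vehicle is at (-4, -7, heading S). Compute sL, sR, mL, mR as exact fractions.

40/53 200/337 100/337 -2880/17861

left sensor world pos  = (-1, -9); dL² = 265
right sensor world pos = (-7, -9); dR² = 337
sL = 200/265 = 40/53
sR = 200/337 = 200/337
mL = 0·sL + 1/2·sR = 100/337
mR = -1·sL + 1·sR = -2880/17861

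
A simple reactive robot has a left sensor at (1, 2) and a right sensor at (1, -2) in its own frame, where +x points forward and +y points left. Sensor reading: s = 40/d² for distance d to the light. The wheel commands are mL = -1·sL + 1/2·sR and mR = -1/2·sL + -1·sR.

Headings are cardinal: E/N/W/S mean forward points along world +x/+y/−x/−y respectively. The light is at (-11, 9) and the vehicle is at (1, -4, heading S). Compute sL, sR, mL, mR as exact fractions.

left sensor world pos  = (3, -5); dL² = 392
right sensor world pos = (-1, -5); dR² = 296
sL = 40/392 = 5/49
sR = 40/296 = 5/37
mL = -1·sL + 1/2·sR = -125/3626
mR = -1/2·sL + -1·sR = -675/3626

5/49 5/37 -125/3626 -675/3626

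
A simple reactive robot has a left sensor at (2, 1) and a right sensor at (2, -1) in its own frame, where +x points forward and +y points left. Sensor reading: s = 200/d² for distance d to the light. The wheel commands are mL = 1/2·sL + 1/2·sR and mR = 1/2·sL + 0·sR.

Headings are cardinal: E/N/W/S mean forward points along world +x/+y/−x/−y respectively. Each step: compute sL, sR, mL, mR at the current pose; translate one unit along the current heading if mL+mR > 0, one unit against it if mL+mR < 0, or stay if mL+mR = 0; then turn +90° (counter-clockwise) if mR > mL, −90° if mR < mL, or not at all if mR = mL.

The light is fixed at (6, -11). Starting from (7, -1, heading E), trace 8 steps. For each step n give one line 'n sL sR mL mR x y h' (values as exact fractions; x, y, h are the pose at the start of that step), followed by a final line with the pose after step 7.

0 20/13 20/9 220/117 10/13 7 -1 E
1 200/73 40/13 2760/949 100/73 8 -1 S
2 25/8 2 41/16 25/16 8 -2 W
3 200/121 8/5 984/605 100/121 7 -2 N
4 20/13 20/9 220/117 10/13 7 -1 E
5 200/73 40/13 2760/949 100/73 8 -1 S
6 25/8 2 41/16 25/16 8 -2 W
7 200/121 8/5 984/605 100/121 7 -2 N
final 7 -1 E

n=0: pose=(7,-1,E); sL=20/13, sR=20/9; mL=220/117, mR=10/13; mL+mR=310/117 → advance +1; mR−mL=-10/9 → turn -1·90°
n=1: pose=(8,-1,S); sL=200/73, sR=40/13; mL=2760/949, mR=100/73; mL+mR=4060/949 → advance +1; mR−mL=-20/13 → turn -1·90°
n=2: pose=(8,-2,W); sL=25/8, sR=2; mL=41/16, mR=25/16; mL+mR=33/8 → advance +1; mR−mL=-1 → turn -1·90°
n=3: pose=(7,-2,N); sL=200/121, sR=8/5; mL=984/605, mR=100/121; mL+mR=1484/605 → advance +1; mR−mL=-4/5 → turn -1·90°
n=4: pose=(7,-1,E); sL=20/13, sR=20/9; mL=220/117, mR=10/13; mL+mR=310/117 → advance +1; mR−mL=-10/9 → turn -1·90°
n=5: pose=(8,-1,S); sL=200/73, sR=40/13; mL=2760/949, mR=100/73; mL+mR=4060/949 → advance +1; mR−mL=-20/13 → turn -1·90°
n=6: pose=(8,-2,W); sL=25/8, sR=2; mL=41/16, mR=25/16; mL+mR=33/8 → advance +1; mR−mL=-1 → turn -1·90°
n=7: pose=(7,-2,N); sL=200/121, sR=8/5; mL=984/605, mR=100/121; mL+mR=1484/605 → advance +1; mR−mL=-4/5 → turn -1·90°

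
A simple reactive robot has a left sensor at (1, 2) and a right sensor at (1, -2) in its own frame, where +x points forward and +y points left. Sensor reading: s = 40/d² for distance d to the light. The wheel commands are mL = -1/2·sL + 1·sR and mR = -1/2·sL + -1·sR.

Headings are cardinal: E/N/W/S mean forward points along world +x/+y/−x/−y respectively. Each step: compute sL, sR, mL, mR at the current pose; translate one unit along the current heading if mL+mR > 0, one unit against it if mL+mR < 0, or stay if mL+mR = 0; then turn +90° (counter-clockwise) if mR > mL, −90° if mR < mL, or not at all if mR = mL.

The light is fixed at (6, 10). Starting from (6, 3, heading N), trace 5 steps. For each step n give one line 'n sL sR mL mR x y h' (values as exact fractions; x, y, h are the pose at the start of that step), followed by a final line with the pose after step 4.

n=0: pose=(6,3,N); sL=1, sR=1; mL=1/2, mR=-3/2; mL+mR=-1 → advance -1; mR−mL=-2 → turn -1·90°
n=1: pose=(6,2,E); sL=40/37, sR=40/101; mL=-540/3737, mR=-3500/3737; mL+mR=-40/37 → advance -1; mR−mL=-80/101 → turn -1·90°
n=2: pose=(5,2,S); sL=20/41, sR=4/9; mL=74/369, mR=-254/369; mL+mR=-20/41 → advance -1; mR−mL=-8/9 → turn -1·90°
n=3: pose=(5,3,W); sL=8/17, sR=40/29; mL=564/493, mR=-796/493; mL+mR=-8/17 → advance -1; mR−mL=-80/29 → turn -1·90°
n=4: pose=(6,3,N); sL=1, sR=1; mL=1/2, mR=-3/2; mL+mR=-1 → advance -1; mR−mL=-2 → turn -1·90°

0 1 1 1/2 -3/2 6 3 N
1 40/37 40/101 -540/3737 -3500/3737 6 2 E
2 20/41 4/9 74/369 -254/369 5 2 S
3 8/17 40/29 564/493 -796/493 5 3 W
4 1 1 1/2 -3/2 6 3 N
final 6 2 E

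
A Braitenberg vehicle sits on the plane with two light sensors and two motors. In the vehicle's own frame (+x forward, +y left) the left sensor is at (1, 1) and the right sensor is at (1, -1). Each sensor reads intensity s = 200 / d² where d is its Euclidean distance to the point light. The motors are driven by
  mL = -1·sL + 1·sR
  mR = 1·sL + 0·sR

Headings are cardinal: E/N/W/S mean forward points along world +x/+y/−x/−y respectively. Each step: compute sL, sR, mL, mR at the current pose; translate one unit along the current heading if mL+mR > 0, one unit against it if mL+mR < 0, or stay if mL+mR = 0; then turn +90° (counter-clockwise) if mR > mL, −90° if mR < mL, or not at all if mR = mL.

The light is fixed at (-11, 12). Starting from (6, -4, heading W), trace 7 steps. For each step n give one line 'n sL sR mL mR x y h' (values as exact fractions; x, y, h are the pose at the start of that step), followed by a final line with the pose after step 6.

0 40/109 200/481 2560/52429 40/109 6 -4 W
1 100/289 100/257 3200/74273 100/289 5 -4 S
2 40/109 200/613 -2720/66817 40/109 5 -5 E
3 25/64 10/29 -85/1856 25/64 6 -5 N
4 40/109 200/481 2560/52429 40/109 6 -4 W
5 100/289 100/257 3200/74273 100/289 5 -4 S
6 40/109 200/613 -2720/66817 40/109 5 -5 E
final 6 -5 N

n=0: pose=(6,-4,W); sL=40/109, sR=200/481; mL=2560/52429, mR=40/109; mL+mR=200/481 → advance +1; mR−mL=16680/52429 → turn +1·90°
n=1: pose=(5,-4,S); sL=100/289, sR=100/257; mL=3200/74273, mR=100/289; mL+mR=100/257 → advance +1; mR−mL=22500/74273 → turn +1·90°
n=2: pose=(5,-5,E); sL=40/109, sR=200/613; mL=-2720/66817, mR=40/109; mL+mR=200/613 → advance +1; mR−mL=27240/66817 → turn +1·90°
n=3: pose=(6,-5,N); sL=25/64, sR=10/29; mL=-85/1856, mR=25/64; mL+mR=10/29 → advance +1; mR−mL=405/928 → turn +1·90°
n=4: pose=(6,-4,W); sL=40/109, sR=200/481; mL=2560/52429, mR=40/109; mL+mR=200/481 → advance +1; mR−mL=16680/52429 → turn +1·90°
n=5: pose=(5,-4,S); sL=100/289, sR=100/257; mL=3200/74273, mR=100/289; mL+mR=100/257 → advance +1; mR−mL=22500/74273 → turn +1·90°
n=6: pose=(5,-5,E); sL=40/109, sR=200/613; mL=-2720/66817, mR=40/109; mL+mR=200/613 → advance +1; mR−mL=27240/66817 → turn +1·90°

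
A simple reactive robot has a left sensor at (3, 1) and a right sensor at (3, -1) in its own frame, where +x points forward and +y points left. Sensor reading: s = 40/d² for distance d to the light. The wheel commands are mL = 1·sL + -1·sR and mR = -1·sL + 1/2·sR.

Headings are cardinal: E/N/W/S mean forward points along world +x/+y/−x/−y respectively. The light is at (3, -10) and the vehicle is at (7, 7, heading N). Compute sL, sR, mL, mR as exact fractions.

left sensor world pos  = (6, 10); dL² = 409
right sensor world pos = (8, 10); dR² = 425
sL = 40/409 = 40/409
sR = 40/425 = 8/85
mL = 1·sL + -1·sR = 128/34765
mR = -1·sL + 1/2·sR = -1764/34765

40/409 8/85 128/34765 -1764/34765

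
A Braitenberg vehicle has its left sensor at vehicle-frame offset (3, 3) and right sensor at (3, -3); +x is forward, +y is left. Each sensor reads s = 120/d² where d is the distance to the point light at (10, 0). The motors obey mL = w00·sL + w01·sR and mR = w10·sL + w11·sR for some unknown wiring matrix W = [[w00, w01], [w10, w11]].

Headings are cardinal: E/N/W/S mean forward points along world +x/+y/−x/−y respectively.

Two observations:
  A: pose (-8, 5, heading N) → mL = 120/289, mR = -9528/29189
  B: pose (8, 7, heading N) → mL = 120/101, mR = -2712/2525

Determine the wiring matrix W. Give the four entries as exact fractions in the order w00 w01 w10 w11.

obs A: pose=(-8,5,N) → sL=24/101, sR=120/289, mL=120/289, mR=-9528/29189
obs B: pose=(8,7,N) → sL=24/25, sR=120/101, mL=120/101, mR=-2712/2525
sensor matrix S = [[24/101, 120/289], [24/25, 120/101]]; det S = -1714176/14740445
solve [mL_A; mL_B] = S·[w00; w01] and [mR_A; mR_B] = S·[w10; w11]:
  w00 = 0, w01 = 1, w10 = -1/2, w11 = -1/2

0 1 -1/2 -1/2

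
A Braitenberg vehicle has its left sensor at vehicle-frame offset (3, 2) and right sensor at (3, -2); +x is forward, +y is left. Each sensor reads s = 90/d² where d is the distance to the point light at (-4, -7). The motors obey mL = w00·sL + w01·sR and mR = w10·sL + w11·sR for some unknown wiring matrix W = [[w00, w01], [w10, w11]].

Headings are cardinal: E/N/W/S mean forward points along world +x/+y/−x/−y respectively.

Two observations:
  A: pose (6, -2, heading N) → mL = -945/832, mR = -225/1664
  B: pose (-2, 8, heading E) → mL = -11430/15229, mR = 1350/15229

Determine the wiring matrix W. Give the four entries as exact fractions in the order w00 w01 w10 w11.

-1 -1 -1/2 1/2

obs A: pose=(6,-2,N) → sL=45/64, sR=45/104, mL=-945/832, mR=-225/1664
obs B: pose=(-2,8,E) → sL=45/157, sR=45/97, mL=-11430/15229, mR=1350/15229
sensor matrix S = [[45/64, 45/104], [45/157, 45/97]]; det S = 2561625/12670528
solve [mL_A; mL_B] = S·[w00; w01] and [mR_A; mR_B] = S·[w10; w11]:
  w00 = -1, w01 = -1, w10 = -1/2, w11 = 1/2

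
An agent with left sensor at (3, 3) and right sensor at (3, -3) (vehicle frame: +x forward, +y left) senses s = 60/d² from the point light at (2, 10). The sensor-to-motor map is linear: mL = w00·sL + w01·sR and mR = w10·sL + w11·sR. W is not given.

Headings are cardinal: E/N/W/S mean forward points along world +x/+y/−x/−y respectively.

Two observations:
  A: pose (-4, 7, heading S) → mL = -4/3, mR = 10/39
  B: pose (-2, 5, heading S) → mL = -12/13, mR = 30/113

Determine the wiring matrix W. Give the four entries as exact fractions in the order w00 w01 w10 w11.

obs A: pose=(-4,7,S) → sL=4/3, sR=20/39, mL=-4/3, mR=10/39
obs B: pose=(-2,5,S) → sL=12/13, sR=60/113, mL=-12/13, mR=30/113
sensor matrix S = [[4/3, 20/39], [12/13, 60/113]]; det S = 4480/19097
solve [mL_A; mL_B] = S·[w00; w01] and [mR_A; mR_B] = S·[w10; w11]:
  w00 = -1, w01 = 0, w10 = 0, w11 = 1/2

-1 0 0 1/2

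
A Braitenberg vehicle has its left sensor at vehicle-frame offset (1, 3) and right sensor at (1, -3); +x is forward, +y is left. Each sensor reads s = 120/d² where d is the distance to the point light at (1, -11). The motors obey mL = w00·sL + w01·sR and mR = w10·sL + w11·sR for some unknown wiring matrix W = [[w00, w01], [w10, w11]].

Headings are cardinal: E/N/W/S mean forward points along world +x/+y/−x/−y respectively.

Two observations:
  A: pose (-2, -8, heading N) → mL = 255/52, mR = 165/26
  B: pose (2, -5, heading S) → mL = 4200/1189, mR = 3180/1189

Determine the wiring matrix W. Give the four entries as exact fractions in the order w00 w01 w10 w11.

obs A: pose=(-2,-8,N) → sL=30/13, sR=15/2, mL=255/52, mR=165/26
obs B: pose=(2,-5,S) → sL=120/41, sR=120/29, mL=4200/1189, mR=3180/1189
sensor matrix S = [[30/13, 15/2], [120/41, 120/29]]; det S = -191700/15457
solve [mL_A; mL_B] = S·[w00; w01] and [mR_A; mR_B] = S·[w10; w11]:
  w00 = 1/2, w01 = 1/2, w10 = -1/2, w11 = 1

1/2 1/2 -1/2 1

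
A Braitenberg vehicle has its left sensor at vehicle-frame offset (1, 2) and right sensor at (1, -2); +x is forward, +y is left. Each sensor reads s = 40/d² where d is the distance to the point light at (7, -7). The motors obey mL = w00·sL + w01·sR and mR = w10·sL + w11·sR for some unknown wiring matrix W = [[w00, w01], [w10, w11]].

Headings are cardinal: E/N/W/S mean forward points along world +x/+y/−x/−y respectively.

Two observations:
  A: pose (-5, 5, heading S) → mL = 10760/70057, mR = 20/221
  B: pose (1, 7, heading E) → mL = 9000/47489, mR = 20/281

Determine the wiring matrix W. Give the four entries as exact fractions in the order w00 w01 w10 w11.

1/2 1/2 1/2 0

obs A: pose=(-5,5,S) → sL=40/221, sR=40/317, mL=10760/70057, mR=20/221
obs B: pose=(1,7,E) → sL=40/281, sR=40/169, mL=9000/47489, mR=20/281
sensor matrix S = [[40/221, 40/317], [40/281, 40/169]]; det S = 82764800/3326936873
solve [mL_A; mL_B] = S·[w00; w01] and [mR_A; mR_B] = S·[w10; w11]:
  w00 = 1/2, w01 = 1/2, w10 = 1/2, w11 = 0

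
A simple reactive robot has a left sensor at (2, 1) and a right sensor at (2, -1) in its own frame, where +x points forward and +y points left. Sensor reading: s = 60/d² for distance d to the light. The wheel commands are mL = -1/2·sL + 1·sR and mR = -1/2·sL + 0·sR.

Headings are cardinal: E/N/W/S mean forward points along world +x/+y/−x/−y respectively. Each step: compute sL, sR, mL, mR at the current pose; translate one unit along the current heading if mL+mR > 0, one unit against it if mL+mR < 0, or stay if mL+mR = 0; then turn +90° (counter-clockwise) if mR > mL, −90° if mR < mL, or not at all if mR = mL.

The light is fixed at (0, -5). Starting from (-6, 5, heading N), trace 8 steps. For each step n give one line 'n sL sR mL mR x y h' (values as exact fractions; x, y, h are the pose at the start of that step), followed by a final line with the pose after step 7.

n=0: pose=(-6,5,N); sL=60/193, sR=60/169; mL=6510/32617, mR=-30/193; mL+mR=1440/32617 → advance +1; mR−mL=-60/169 → turn -1·90°
n=1: pose=(-6,6,E); sL=3/8, sR=15/29; mL=153/464, mR=-3/16; mL+mR=33/232 → advance +1; mR−mL=-15/29 → turn -1·90°
n=2: pose=(-5,6,S); sL=60/97, sR=20/39; mL=770/3783, mR=-30/97; mL+mR=-400/3783 → advance -1; mR−mL=-20/39 → turn -1·90°
n=3: pose=(-5,7,W); sL=6/17, sR=30/109; mL=183/1853, mR=-3/17; mL+mR=-144/1853 → advance -1; mR−mL=-30/109 → turn -1·90°
n=4: pose=(-4,7,N); sL=60/221, sR=12/41; mL=1422/9061, mR=-30/221; mL+mR=192/9061 → advance +1; mR−mL=-12/41 → turn -1·90°
n=5: pose=(-4,8,E); sL=3/10, sR=15/37; mL=189/740, mR=-3/20; mL+mR=39/370 → advance +1; mR−mL=-15/37 → turn -1·90°
n=6: pose=(-3,8,S); sL=12/25, sR=60/137; mL=678/3425, mR=-6/25; mL+mR=-144/3425 → advance -1; mR−mL=-60/137 → turn -1·90°
n=7: pose=(-3,9,W); sL=30/97, sR=6/25; mL=207/2425, mR=-15/97; mL+mR=-168/2425 → advance -1; mR−mL=-6/25 → turn -1·90°

0 60/193 60/169 6510/32617 -30/193 -6 5 N
1 3/8 15/29 153/464 -3/16 -6 6 E
2 60/97 20/39 770/3783 -30/97 -5 6 S
3 6/17 30/109 183/1853 -3/17 -5 7 W
4 60/221 12/41 1422/9061 -30/221 -4 7 N
5 3/10 15/37 189/740 -3/20 -4 8 E
6 12/25 60/137 678/3425 -6/25 -3 8 S
7 30/97 6/25 207/2425 -15/97 -3 9 W
final -2 9 N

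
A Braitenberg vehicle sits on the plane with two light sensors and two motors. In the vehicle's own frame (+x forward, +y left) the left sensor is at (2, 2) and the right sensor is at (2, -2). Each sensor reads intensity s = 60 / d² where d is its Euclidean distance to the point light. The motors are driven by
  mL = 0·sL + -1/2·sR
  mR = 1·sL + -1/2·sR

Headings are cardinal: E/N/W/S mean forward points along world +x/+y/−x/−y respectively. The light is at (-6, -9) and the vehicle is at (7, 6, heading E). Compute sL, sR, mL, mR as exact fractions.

30/257 30/197 -15/197 2055/50629

left sensor world pos  = (9, 8); dL² = 514
right sensor world pos = (9, 4); dR² = 394
sL = 60/514 = 30/257
sR = 60/394 = 30/197
mL = 0·sL + -1/2·sR = -15/197
mR = 1·sL + -1/2·sR = 2055/50629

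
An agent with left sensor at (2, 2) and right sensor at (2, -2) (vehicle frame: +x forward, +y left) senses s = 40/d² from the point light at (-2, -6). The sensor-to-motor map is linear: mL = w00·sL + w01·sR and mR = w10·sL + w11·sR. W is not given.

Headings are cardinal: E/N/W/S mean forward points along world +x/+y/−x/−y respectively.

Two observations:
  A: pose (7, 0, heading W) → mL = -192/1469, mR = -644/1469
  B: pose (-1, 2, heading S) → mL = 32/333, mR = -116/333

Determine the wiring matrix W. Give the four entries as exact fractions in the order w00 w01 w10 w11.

-1/2 1/2 -1 1/2

obs A: pose=(7,0,W) → sL=8/13, sR=40/113, mL=-192/1469, mR=-644/1469
obs B: pose=(-1,2,S) → sL=8/9, sR=40/37, mL=32/333, mR=-116/333
sensor matrix S = [[8/13, 40/113], [8/9, 40/37]]; det S = 171520/489177
solve [mL_A; mL_B] = S·[w00; w01] and [mR_A; mR_B] = S·[w10; w11]:
  w00 = -1/2, w01 = 1/2, w10 = -1, w11 = 1/2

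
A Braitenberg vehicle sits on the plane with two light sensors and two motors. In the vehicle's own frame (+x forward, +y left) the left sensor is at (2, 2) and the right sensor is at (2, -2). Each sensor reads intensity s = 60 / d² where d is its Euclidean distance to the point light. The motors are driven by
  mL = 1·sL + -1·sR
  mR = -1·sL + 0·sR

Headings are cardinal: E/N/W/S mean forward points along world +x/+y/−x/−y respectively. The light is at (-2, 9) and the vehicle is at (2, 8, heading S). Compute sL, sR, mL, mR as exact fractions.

4/3 60/13 -128/39 -4/3

left sensor world pos  = (4, 6); dL² = 45
right sensor world pos = (0, 6); dR² = 13
sL = 60/45 = 4/3
sR = 60/13 = 60/13
mL = 1·sL + -1·sR = -128/39
mR = -1·sL + 0·sR = -4/3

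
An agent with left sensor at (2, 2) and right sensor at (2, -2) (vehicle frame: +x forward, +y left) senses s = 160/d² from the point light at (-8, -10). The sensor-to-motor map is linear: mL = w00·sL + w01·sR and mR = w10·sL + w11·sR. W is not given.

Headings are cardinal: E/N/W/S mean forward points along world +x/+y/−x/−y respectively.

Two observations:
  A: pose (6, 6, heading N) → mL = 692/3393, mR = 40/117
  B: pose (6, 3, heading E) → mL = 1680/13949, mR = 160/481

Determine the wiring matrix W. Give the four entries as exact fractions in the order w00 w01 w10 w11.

1 -1/2 1 0

obs A: pose=(6,6,N) → sL=40/117, sR=8/29, mL=692/3393, mR=40/117
obs B: pose=(6,3,E) → sL=160/481, sR=160/377, mL=1680/13949, mR=160/481
sensor matrix S = [[40/117, 8/29], [160/481, 160/377]]; det S = 87040/1632033
solve [mL_A; mL_B] = S·[w00; w01] and [mR_A; mR_B] = S·[w10; w11]:
  w00 = 1, w01 = -1/2, w10 = 1, w11 = 0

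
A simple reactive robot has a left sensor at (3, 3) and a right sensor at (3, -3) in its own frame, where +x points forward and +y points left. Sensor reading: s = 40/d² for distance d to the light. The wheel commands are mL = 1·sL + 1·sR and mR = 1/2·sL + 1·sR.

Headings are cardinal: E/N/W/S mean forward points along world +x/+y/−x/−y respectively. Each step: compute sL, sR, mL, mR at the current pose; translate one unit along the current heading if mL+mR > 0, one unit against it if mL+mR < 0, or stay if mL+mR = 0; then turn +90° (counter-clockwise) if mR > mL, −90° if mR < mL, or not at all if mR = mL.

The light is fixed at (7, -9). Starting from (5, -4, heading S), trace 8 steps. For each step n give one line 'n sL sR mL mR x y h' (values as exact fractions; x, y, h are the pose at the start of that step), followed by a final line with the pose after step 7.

0 8 40/29 272/29 156/29 5 -4 S
1 20/13 20/37 1000/481 630/481 5 -5 W
2 8/17 40/49 1072/833 876/833 4 -5 N
3 5/8 10 85/8 165/16 4 -4 E
4 8 40/29 272/29 156/29 5 -4 S
5 20/13 20/37 1000/481 630/481 5 -5 W
6 8/17 40/49 1072/833 876/833 4 -5 N
7 5/8 10 85/8 165/16 4 -4 E
final 5 -4 S

n=0: pose=(5,-4,S); sL=8, sR=40/29; mL=272/29, mR=156/29; mL+mR=428/29 → advance +1; mR−mL=-4 → turn -1·90°
n=1: pose=(5,-5,W); sL=20/13, sR=20/37; mL=1000/481, mR=630/481; mL+mR=1630/481 → advance +1; mR−mL=-10/13 → turn -1·90°
n=2: pose=(4,-5,N); sL=8/17, sR=40/49; mL=1072/833, mR=876/833; mL+mR=1948/833 → advance +1; mR−mL=-4/17 → turn -1·90°
n=3: pose=(4,-4,E); sL=5/8, sR=10; mL=85/8, mR=165/16; mL+mR=335/16 → advance +1; mR−mL=-5/16 → turn -1·90°
n=4: pose=(5,-4,S); sL=8, sR=40/29; mL=272/29, mR=156/29; mL+mR=428/29 → advance +1; mR−mL=-4 → turn -1·90°
n=5: pose=(5,-5,W); sL=20/13, sR=20/37; mL=1000/481, mR=630/481; mL+mR=1630/481 → advance +1; mR−mL=-10/13 → turn -1·90°
n=6: pose=(4,-5,N); sL=8/17, sR=40/49; mL=1072/833, mR=876/833; mL+mR=1948/833 → advance +1; mR−mL=-4/17 → turn -1·90°
n=7: pose=(4,-4,E); sL=5/8, sR=10; mL=85/8, mR=165/16; mL+mR=335/16 → advance +1; mR−mL=-5/16 → turn -1·90°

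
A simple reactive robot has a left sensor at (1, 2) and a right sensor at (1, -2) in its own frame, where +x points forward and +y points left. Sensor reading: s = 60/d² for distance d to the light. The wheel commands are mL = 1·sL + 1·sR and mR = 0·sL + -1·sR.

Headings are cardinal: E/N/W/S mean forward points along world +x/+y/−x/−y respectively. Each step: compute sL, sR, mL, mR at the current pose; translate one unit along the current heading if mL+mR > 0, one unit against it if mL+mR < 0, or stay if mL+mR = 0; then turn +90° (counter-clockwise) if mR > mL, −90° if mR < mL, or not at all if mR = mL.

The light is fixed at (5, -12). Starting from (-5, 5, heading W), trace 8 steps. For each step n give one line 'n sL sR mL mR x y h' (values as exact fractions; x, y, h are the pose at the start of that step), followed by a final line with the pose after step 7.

n=0: pose=(-5,5,W); sL=30/173, sR=30/241; mL=12420/41693, mR=-30/241; mL+mR=30/173 → advance +1; mR−mL=-17610/41693 → turn -1·90°
n=1: pose=(-6,5,N); sL=60/493, sR=4/27; mL=3592/13311, mR=-4/27; mL+mR=60/493 → advance +1; mR−mL=-5564/13311 → turn -1·90°
n=2: pose=(-6,6,E); sL=3/25, sR=15/89; mL=642/2225, mR=-15/89; mL+mR=3/25 → advance +1; mR−mL=-1017/2225 → turn -1·90°
n=3: pose=(-5,6,S); sL=60/353, sR=60/433; mL=47160/152849, mR=-60/433; mL+mR=60/353 → advance +1; mR−mL=-68340/152849 → turn -1·90°
n=4: pose=(-5,5,W); sL=30/173, sR=30/241; mL=12420/41693, mR=-30/241; mL+mR=30/173 → advance +1; mR−mL=-17610/41693 → turn -1·90°
n=5: pose=(-6,5,N); sL=60/493, sR=4/27; mL=3592/13311, mR=-4/27; mL+mR=60/493 → advance +1; mR−mL=-5564/13311 → turn -1·90°
n=6: pose=(-6,6,E); sL=3/25, sR=15/89; mL=642/2225, mR=-15/89; mL+mR=3/25 → advance +1; mR−mL=-1017/2225 → turn -1·90°
n=7: pose=(-5,6,S); sL=60/353, sR=60/433; mL=47160/152849, mR=-60/433; mL+mR=60/353 → advance +1; mR−mL=-68340/152849 → turn -1·90°

0 30/173 30/241 12420/41693 -30/241 -5 5 W
1 60/493 4/27 3592/13311 -4/27 -6 5 N
2 3/25 15/89 642/2225 -15/89 -6 6 E
3 60/353 60/433 47160/152849 -60/433 -5 6 S
4 30/173 30/241 12420/41693 -30/241 -5 5 W
5 60/493 4/27 3592/13311 -4/27 -6 5 N
6 3/25 15/89 642/2225 -15/89 -6 6 E
7 60/353 60/433 47160/152849 -60/433 -5 6 S
final -5 5 W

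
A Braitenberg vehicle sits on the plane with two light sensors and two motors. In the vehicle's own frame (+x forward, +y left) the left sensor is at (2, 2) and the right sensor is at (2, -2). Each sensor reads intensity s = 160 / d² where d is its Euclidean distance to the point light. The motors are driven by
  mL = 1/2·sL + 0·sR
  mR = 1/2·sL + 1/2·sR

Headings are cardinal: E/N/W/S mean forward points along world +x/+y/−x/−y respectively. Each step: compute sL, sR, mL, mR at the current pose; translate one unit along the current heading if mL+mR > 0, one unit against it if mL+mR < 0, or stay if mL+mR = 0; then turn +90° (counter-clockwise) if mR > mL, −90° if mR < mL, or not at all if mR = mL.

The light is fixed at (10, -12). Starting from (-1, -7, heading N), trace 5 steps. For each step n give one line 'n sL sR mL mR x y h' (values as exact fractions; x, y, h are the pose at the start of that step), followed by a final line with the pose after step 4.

0 80/109 16/13 40/109 1392/1417 -1 -7 N
1 32/37 160/233 16/37 6688/8621 -1 -6 W
2 40/29 40/53 20/29 1640/1537 -2 -6 S
3 160/149 160/109 80/149 20640/16241 -2 -7 E
4 80/109 16/13 40/109 1392/1417 -1 -7 N
final -1 -6 W

n=0: pose=(-1,-7,N); sL=80/109, sR=16/13; mL=40/109, mR=1392/1417; mL+mR=1912/1417 → advance +1; mR−mL=8/13 → turn +1·90°
n=1: pose=(-1,-6,W); sL=32/37, sR=160/233; mL=16/37, mR=6688/8621; mL+mR=10416/8621 → advance +1; mR−mL=80/233 → turn +1·90°
n=2: pose=(-2,-6,S); sL=40/29, sR=40/53; mL=20/29, mR=1640/1537; mL+mR=2700/1537 → advance +1; mR−mL=20/53 → turn +1·90°
n=3: pose=(-2,-7,E); sL=160/149, sR=160/109; mL=80/149, mR=20640/16241; mL+mR=29360/16241 → advance +1; mR−mL=80/109 → turn +1·90°
n=4: pose=(-1,-7,N); sL=80/109, sR=16/13; mL=40/109, mR=1392/1417; mL+mR=1912/1417 → advance +1; mR−mL=8/13 → turn +1·90°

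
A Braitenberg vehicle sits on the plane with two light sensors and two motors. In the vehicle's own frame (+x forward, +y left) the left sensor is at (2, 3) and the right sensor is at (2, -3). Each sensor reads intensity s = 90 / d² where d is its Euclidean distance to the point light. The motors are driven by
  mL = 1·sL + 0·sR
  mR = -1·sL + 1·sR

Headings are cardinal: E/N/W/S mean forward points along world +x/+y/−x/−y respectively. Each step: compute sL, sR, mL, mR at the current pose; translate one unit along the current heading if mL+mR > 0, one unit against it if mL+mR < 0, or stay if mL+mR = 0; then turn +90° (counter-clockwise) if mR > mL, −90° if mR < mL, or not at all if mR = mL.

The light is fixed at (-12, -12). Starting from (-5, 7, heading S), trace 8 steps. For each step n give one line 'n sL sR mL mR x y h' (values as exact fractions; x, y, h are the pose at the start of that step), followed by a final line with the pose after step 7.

n=0: pose=(-5,7,S); sL=90/389, sR=18/61; mL=90/389, mR=1512/23729; mL+mR=18/61 → advance +1; mR−mL=-3978/23729 → turn -1·90°
n=1: pose=(-5,6,W); sL=9/25, sR=45/233; mL=9/25, mR=-972/5825; mL+mR=45/233 → advance +1; mR−mL=-3069/5825 → turn -1·90°
n=2: pose=(-6,6,N); sL=90/409, sR=90/481; mL=90/409, mR=-6480/196729; mL+mR=90/481 → advance +1; mR−mL=-49770/196729 → turn -1·90°
n=3: pose=(-6,7,E); sL=45/274, sR=9/32; mL=45/274, mR=513/4384; mL+mR=9/32 → advance +1; mR−mL=-207/4384 → turn -1·90°
n=4: pose=(-5,7,S); sL=90/389, sR=18/61; mL=90/389, mR=1512/23729; mL+mR=18/61 → advance +1; mR−mL=-3978/23729 → turn -1·90°
n=5: pose=(-5,6,W); sL=9/25, sR=45/233; mL=9/25, mR=-972/5825; mL+mR=45/233 → advance +1; mR−mL=-3069/5825 → turn -1·90°
n=6: pose=(-6,6,N); sL=90/409, sR=90/481; mL=90/409, mR=-6480/196729; mL+mR=90/481 → advance +1; mR−mL=-49770/196729 → turn -1·90°
n=7: pose=(-6,7,E); sL=45/274, sR=9/32; mL=45/274, mR=513/4384; mL+mR=9/32 → advance +1; mR−mL=-207/4384 → turn -1·90°

0 90/389 18/61 90/389 1512/23729 -5 7 S
1 9/25 45/233 9/25 -972/5825 -5 6 W
2 90/409 90/481 90/409 -6480/196729 -6 6 N
3 45/274 9/32 45/274 513/4384 -6 7 E
4 90/389 18/61 90/389 1512/23729 -5 7 S
5 9/25 45/233 9/25 -972/5825 -5 6 W
6 90/409 90/481 90/409 -6480/196729 -6 6 N
7 45/274 9/32 45/274 513/4384 -6 7 E
final -5 7 S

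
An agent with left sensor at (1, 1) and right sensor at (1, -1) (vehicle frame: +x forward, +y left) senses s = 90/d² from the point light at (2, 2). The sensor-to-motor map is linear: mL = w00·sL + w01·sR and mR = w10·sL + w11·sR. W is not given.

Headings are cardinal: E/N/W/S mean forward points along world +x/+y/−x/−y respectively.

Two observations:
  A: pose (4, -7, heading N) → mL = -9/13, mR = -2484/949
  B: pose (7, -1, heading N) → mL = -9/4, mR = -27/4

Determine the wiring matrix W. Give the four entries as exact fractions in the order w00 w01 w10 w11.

-1/2 0 -1 -1

obs A: pose=(4,-7,N) → sL=18/13, sR=90/73, mL=-9/13, mR=-2484/949
obs B: pose=(7,-1,N) → sL=9/2, sR=9/4, mL=-9/4, mR=-27/4
sensor matrix S = [[18/13, 90/73], [9/2, 9/4]]; det S = -4617/1898
solve [mL_A; mL_B] = S·[w00; w01] and [mR_A; mR_B] = S·[w10; w11]:
  w00 = -1/2, w01 = 0, w10 = -1, w11 = -1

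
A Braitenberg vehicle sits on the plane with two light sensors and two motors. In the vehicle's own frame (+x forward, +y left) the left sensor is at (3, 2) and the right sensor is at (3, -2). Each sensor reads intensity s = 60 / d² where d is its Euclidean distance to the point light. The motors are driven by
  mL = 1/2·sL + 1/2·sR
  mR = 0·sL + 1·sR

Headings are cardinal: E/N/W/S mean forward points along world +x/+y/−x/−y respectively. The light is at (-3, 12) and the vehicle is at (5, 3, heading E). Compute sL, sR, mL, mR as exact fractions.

6/17 30/121 618/2057 30/121

left sensor world pos  = (8, 5); dL² = 170
right sensor world pos = (8, 1); dR² = 242
sL = 60/170 = 6/17
sR = 60/242 = 30/121
mL = 1/2·sL + 1/2·sR = 618/2057
mR = 0·sL + 1·sR = 30/121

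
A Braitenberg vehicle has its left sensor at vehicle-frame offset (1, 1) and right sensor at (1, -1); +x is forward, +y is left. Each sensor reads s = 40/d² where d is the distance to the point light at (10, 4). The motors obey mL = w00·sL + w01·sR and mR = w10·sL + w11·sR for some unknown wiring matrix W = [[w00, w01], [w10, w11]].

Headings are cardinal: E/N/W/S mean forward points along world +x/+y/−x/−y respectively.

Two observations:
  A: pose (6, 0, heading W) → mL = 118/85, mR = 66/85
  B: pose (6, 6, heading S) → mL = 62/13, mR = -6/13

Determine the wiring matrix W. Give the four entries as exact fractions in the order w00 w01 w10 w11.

1 1/2 -1/2 1

obs A: pose=(6,0,W) → sL=4/5, sR=20/17, mL=118/85, mR=66/85
obs B: pose=(6,6,S) → sL=4, sR=20/13, mL=62/13, mR=-6/13
sensor matrix S = [[4/5, 20/17], [4, 20/13]]; det S = -768/221
solve [mL_A; mL_B] = S·[w00; w01] and [mR_A; mR_B] = S·[w10; w11]:
  w00 = 1, w01 = 1/2, w10 = -1/2, w11 = 1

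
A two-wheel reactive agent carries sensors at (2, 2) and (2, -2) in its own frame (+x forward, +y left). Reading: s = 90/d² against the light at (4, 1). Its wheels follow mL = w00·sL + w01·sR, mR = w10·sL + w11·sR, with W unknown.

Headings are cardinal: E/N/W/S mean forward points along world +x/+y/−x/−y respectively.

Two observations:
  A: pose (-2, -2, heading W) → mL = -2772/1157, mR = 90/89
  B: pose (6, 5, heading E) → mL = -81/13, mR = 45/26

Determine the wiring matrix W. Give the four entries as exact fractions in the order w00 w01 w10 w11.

obs A: pose=(-2,-2,W) → sL=90/89, sR=18/13, mL=-2772/1157, mR=90/89
obs B: pose=(6,5,E) → sL=45/26, sR=9/2, mL=-81/13, mR=45/26
sensor matrix S = [[90/89, 18/13], [45/26, 9/2]]; det S = 32400/15041
solve [mL_A; mL_B] = S·[w00; w01] and [mR_A; mR_B] = S·[w10; w11]:
  w00 = -1, w01 = -1, w10 = 1, w11 = 0

-1 -1 1 0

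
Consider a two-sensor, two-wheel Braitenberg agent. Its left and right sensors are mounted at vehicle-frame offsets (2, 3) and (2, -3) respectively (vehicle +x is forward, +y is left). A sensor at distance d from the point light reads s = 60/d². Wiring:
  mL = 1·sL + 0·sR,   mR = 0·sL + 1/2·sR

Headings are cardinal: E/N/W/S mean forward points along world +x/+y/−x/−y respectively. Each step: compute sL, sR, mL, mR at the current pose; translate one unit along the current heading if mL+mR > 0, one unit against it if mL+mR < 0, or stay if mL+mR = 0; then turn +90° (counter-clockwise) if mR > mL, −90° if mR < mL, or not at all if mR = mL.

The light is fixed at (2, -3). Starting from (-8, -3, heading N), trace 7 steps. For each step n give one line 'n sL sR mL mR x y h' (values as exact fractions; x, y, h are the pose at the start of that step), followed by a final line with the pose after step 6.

0 60/173 60/53 60/173 30/53 -8 -3 N
1 15/37 3/8 15/37 3/16 -8 -2 W
2 12/41 60/73 12/41 30/73 -9 -2 N
3 6/17 30/97 6/17 15/97 -9 -1 W
4 60/241 60/97 60/241 30/97 -10 -1 N
5 15/49 15/58 15/49 15/116 -10 0 W
6 60/281 12/25 60/281 6/25 -11 0 N
final -11 1 W

n=0: pose=(-8,-3,N); sL=60/173, sR=60/53; mL=60/173, mR=30/53; mL+mR=8370/9169 → advance +1; mR−mL=2010/9169 → turn +1·90°
n=1: pose=(-8,-2,W); sL=15/37, sR=3/8; mL=15/37, mR=3/16; mL+mR=351/592 → advance +1; mR−mL=-129/592 → turn -1·90°
n=2: pose=(-9,-2,N); sL=12/41, sR=60/73; mL=12/41, mR=30/73; mL+mR=2106/2993 → advance +1; mR−mL=354/2993 → turn +1·90°
n=3: pose=(-9,-1,W); sL=6/17, sR=30/97; mL=6/17, mR=15/97; mL+mR=837/1649 → advance +1; mR−mL=-327/1649 → turn -1·90°
n=4: pose=(-10,-1,N); sL=60/241, sR=60/97; mL=60/241, mR=30/97; mL+mR=13050/23377 → advance +1; mR−mL=1410/23377 → turn +1·90°
n=5: pose=(-10,0,W); sL=15/49, sR=15/58; mL=15/49, mR=15/116; mL+mR=2475/5684 → advance +1; mR−mL=-1005/5684 → turn -1·90°
n=6: pose=(-11,0,N); sL=60/281, sR=12/25; mL=60/281, mR=6/25; mL+mR=3186/7025 → advance +1; mR−mL=186/7025 → turn +1·90°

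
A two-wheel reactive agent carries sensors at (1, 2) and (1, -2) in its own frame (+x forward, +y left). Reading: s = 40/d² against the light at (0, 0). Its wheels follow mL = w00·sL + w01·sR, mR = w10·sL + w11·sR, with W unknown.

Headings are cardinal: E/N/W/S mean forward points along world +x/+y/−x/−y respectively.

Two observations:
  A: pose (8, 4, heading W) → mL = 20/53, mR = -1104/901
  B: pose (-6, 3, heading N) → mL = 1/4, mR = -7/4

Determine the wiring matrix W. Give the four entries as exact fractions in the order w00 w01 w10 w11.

1/2 0 -1 -1

obs A: pose=(8,4,W) → sL=40/53, sR=8/17, mL=20/53, mR=-1104/901
obs B: pose=(-6,3,N) → sL=1/2, sR=5/4, mL=1/4, mR=-7/4
sensor matrix S = [[40/53, 8/17], [1/2, 5/4]]; det S = 638/901
solve [mL_A; mL_B] = S·[w00; w01] and [mR_A; mR_B] = S·[w10; w11]:
  w00 = 1/2, w01 = 0, w10 = -1, w11 = -1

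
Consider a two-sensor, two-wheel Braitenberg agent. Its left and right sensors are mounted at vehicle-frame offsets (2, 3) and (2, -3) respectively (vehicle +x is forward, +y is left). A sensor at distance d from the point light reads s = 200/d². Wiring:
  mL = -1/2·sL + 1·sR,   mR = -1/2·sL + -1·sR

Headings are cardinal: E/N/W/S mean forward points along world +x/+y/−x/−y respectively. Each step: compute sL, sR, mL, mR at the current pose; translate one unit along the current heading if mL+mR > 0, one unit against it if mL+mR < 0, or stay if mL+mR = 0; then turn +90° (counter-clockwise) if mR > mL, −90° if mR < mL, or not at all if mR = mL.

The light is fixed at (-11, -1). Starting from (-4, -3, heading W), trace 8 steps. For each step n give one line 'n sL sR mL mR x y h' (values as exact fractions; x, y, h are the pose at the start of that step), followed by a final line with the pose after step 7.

0 4 100/13 74/13 -126/13 -4 -3 W
1 8 200/121 -284/121 -684/121 -3 -3 N
2 2 25/17 8/17 -42/17 -3 -4 E
3 8/5 200/41 836/205 -1164/205 -4 -4 S
4 4 100/13 74/13 -126/13 -4 -3 W
5 8 200/121 -284/121 -684/121 -3 -3 N
6 2 25/17 8/17 -42/17 -3 -4 E
7 8/5 200/41 836/205 -1164/205 -4 -4 S
final -4 -3 W

n=0: pose=(-4,-3,W); sL=4, sR=100/13; mL=74/13, mR=-126/13; mL+mR=-4 → advance -1; mR−mL=-200/13 → turn -1·90°
n=1: pose=(-3,-3,N); sL=8, sR=200/121; mL=-284/121, mR=-684/121; mL+mR=-8 → advance -1; mR−mL=-400/121 → turn -1·90°
n=2: pose=(-3,-4,E); sL=2, sR=25/17; mL=8/17, mR=-42/17; mL+mR=-2 → advance -1; mR−mL=-50/17 → turn -1·90°
n=3: pose=(-4,-4,S); sL=8/5, sR=200/41; mL=836/205, mR=-1164/205; mL+mR=-8/5 → advance -1; mR−mL=-400/41 → turn -1·90°
n=4: pose=(-4,-3,W); sL=4, sR=100/13; mL=74/13, mR=-126/13; mL+mR=-4 → advance -1; mR−mL=-200/13 → turn -1·90°
n=5: pose=(-3,-3,N); sL=8, sR=200/121; mL=-284/121, mR=-684/121; mL+mR=-8 → advance -1; mR−mL=-400/121 → turn -1·90°
n=6: pose=(-3,-4,E); sL=2, sR=25/17; mL=8/17, mR=-42/17; mL+mR=-2 → advance -1; mR−mL=-50/17 → turn -1·90°
n=7: pose=(-4,-4,S); sL=8/5, sR=200/41; mL=836/205, mR=-1164/205; mL+mR=-8/5 → advance -1; mR−mL=-400/41 → turn -1·90°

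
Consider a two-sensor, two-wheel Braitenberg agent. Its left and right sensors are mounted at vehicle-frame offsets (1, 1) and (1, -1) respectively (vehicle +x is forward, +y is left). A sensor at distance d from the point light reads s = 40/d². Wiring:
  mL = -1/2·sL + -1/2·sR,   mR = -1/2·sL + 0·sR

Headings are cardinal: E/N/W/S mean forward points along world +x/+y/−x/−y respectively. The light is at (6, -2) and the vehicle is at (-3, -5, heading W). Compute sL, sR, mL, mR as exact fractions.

10/29 5/13 -275/754 -5/29

left sensor world pos  = (-4, -6); dL² = 116
right sensor world pos = (-4, -4); dR² = 104
sL = 40/116 = 10/29
sR = 40/104 = 5/13
mL = -1/2·sL + -1/2·sR = -275/754
mR = -1/2·sL + 0·sR = -5/29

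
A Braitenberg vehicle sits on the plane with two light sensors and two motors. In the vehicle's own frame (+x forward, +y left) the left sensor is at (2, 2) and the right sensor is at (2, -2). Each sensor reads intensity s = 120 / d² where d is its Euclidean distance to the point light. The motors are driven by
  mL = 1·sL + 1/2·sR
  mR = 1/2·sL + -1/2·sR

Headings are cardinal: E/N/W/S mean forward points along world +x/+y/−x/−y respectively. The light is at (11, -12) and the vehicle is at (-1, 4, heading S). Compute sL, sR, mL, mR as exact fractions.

left sensor world pos  = (1, 2); dL² = 296
right sensor world pos = (-3, 2); dR² = 392
sL = 120/296 = 15/37
sR = 120/392 = 15/49
mL = 1·sL + 1/2·sR = 2025/3626
mR = 1/2·sL + -1/2·sR = 90/1813

15/37 15/49 2025/3626 90/1813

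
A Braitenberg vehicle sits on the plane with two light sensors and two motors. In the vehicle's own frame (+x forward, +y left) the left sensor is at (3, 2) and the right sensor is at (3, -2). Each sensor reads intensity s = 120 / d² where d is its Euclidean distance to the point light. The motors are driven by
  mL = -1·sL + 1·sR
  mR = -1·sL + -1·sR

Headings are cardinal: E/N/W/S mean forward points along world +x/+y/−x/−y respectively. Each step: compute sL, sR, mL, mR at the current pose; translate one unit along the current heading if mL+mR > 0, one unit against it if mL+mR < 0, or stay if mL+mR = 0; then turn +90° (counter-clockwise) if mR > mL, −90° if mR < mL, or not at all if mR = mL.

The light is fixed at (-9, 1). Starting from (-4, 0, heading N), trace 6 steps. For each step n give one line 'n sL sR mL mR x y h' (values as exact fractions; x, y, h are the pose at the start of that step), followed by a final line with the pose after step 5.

n=0: pose=(-4,0,N); sL=120/13, sR=120/53; mL=-4800/689, mR=-7920/689; mL+mR=-240/13 → advance -1; mR−mL=-240/53 → turn -1·90°
n=1: pose=(-4,-1,E); sL=15/8, sR=3/2; mL=-3/8, mR=-27/8; mL+mR=-15/4 → advance -1; mR−mL=-3 → turn -1·90°
n=2: pose=(-5,-1,S); sL=120/61, sR=120/29; mL=3840/1769, mR=-10800/1769; mL+mR=-240/61 → advance -1; mR−mL=-240/29 → turn -1·90°
n=3: pose=(-5,0,W); sL=12, sR=60; mL=48, mR=-72; mL+mR=-24 → advance -1; mR−mL=-120 → turn -1·90°
n=4: pose=(-4,0,N); sL=120/13, sR=120/53; mL=-4800/689, mR=-7920/689; mL+mR=-240/13 → advance -1; mR−mL=-240/53 → turn -1·90°
n=5: pose=(-4,-1,E); sL=15/8, sR=3/2; mL=-3/8, mR=-27/8; mL+mR=-15/4 → advance -1; mR−mL=-3 → turn -1·90°

0 120/13 120/53 -4800/689 -7920/689 -4 0 N
1 15/8 3/2 -3/8 -27/8 -4 -1 E
2 120/61 120/29 3840/1769 -10800/1769 -5 -1 S
3 12 60 48 -72 -5 0 W
4 120/13 120/53 -4800/689 -7920/689 -4 0 N
5 15/8 3/2 -3/8 -27/8 -4 -1 E
final -5 -1 S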